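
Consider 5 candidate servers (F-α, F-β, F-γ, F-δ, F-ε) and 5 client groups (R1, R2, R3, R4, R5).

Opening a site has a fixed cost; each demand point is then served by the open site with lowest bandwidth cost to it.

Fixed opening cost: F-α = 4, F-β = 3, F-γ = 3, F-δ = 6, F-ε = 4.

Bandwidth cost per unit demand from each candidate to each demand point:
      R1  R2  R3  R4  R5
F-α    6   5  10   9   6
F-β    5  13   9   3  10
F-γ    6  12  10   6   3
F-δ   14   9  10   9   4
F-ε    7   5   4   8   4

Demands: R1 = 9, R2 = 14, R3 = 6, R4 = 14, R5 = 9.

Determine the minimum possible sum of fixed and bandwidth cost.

218

Open {F-β, F-γ, F-ε}: assign each demand point to its cheapest open site.
  R1→F-β 9×5=45, R2→F-ε 14×5=70, R3→F-ε 6×4=24, R4→F-β 14×3=42, R5→F-γ 9×3=27
  bandwidth cost 208, fixed 10 → total 218.
Compare {F-α, F-β, F-γ, F-ε}: bandwidth cost 208 + fixed 14 = 222.
Compare {F-β, F-ε}: bandwidth cost 217 + fixed 7 = 224.
Compare {F-β, F-γ, F-δ, F-ε}: bandwidth cost 208 + fixed 16 = 224.
All other subsets cost ≥ 222. Minimum total cost: 218.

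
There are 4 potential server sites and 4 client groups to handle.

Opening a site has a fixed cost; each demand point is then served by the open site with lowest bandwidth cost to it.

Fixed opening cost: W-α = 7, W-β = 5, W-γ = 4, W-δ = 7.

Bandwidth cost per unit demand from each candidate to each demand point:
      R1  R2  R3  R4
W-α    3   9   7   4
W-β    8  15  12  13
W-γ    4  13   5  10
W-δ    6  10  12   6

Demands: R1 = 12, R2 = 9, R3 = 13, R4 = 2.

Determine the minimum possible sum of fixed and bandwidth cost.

Open {W-α, W-γ}: assign each demand point to its cheapest open site.
  R1→W-α 12×3=36, R2→W-α 9×9=81, R3→W-γ 13×5=65, R4→W-α 2×4=8
  bandwidth cost 190, fixed 11 → total 201.
Compare {W-α, W-β, W-γ}: bandwidth cost 190 + fixed 16 = 206.
Compare {W-α, W-γ, W-δ}: bandwidth cost 190 + fixed 18 = 208.
Compare {W-α, W-β, W-γ, W-δ}: bandwidth cost 190 + fixed 23 = 213.
All other subsets cost ≥ 206. Minimum total cost: 201.

201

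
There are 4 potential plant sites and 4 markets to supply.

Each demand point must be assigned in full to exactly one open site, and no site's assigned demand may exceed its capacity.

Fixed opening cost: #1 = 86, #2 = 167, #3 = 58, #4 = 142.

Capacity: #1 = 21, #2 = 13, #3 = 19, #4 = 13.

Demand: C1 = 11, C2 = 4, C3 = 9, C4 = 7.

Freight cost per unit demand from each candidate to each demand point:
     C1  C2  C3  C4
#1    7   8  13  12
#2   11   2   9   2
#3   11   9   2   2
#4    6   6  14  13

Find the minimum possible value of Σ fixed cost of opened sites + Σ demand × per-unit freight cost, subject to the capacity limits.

Open {#1, #3}; cheapest assignment that respects the capacities:
  #1 (cap 21, load 15): C1, C2 — cost 11×7 + 4×8 = 109
  #3 (cap 19, load 16): C3, C4 — cost 9×2 + 7×2 = 32
  Shipping 141, fixed 144 → total 285.
  Any other capacity-feasible assignment to {#1, #3} ships for at least 141.
Compare {#1, #3, #4}: its best feasible assignment gives total 416.
Compare {#1, #2, #3}: its best feasible assignment gives total 428.
Every other set of open sites that can feasibly serve all demand totals ≥ 416 even under its best assignment. Minimum: 285.

285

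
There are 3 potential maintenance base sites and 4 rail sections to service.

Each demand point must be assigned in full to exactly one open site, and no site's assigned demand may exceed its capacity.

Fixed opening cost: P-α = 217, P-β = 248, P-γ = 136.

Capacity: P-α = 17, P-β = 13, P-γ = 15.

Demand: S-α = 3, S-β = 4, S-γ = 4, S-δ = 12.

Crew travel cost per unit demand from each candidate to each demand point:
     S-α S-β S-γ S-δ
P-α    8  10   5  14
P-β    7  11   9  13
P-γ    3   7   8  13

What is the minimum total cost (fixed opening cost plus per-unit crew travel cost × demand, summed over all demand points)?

578

Open {P-α, P-γ}; cheapest assignment that respects the capacities:
  P-α (cap 17, load 8): S-β, S-γ — cost 4×10 + 4×5 = 60
  P-γ (cap 15, load 15): S-α, S-δ — cost 3×3 + 12×13 = 165
  Shipping 225, fixed 353 → total 578.
  Any other capacity-feasible assignment to {P-α, P-γ} ships for at least 225.
Compare {P-β, P-γ}: its best feasible assignment gives total 609.
Compare {P-α, P-β}: its best feasible assignment gives total 705.
Every other set of open sites that can feasibly serve all demand totals ≥ 609 even under its best assignment. Minimum: 578.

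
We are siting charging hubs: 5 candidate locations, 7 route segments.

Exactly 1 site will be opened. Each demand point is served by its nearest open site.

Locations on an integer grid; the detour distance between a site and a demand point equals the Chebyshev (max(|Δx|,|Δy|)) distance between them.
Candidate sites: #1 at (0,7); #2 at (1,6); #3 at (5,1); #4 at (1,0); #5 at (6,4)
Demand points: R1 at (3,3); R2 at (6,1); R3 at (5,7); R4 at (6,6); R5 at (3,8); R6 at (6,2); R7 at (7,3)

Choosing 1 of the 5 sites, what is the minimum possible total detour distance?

18

Open {#5}.
  R1→#5 3, R2→#5 3, R3→#5 3, R4→#5 2, R5→#5 4, R6→#5 2, R7→#5 1  ⇒ total 18.
Compare {#3}: total 24.
Compare {#2}: total 30.
No size-1 selection does better; minimum is 18.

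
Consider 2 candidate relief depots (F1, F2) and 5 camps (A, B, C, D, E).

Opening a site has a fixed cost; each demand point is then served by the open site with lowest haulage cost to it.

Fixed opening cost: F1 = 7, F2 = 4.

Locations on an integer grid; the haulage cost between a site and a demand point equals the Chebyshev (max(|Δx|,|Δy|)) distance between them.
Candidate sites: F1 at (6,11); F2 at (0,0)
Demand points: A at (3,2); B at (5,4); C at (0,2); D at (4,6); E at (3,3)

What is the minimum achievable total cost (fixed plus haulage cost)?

Open {F2}: assign each demand point to its cheapest open site.
  A→F2 3, B→F2 5, C→F2 2, D→F2 6, E→F2 3
  haulage cost 19, fixed 4 → total 23.
Compare {F1, F2}: haulage cost 18 + fixed 11 = 29.
Compare {F1}: haulage cost 38 + fixed 7 = 45.

23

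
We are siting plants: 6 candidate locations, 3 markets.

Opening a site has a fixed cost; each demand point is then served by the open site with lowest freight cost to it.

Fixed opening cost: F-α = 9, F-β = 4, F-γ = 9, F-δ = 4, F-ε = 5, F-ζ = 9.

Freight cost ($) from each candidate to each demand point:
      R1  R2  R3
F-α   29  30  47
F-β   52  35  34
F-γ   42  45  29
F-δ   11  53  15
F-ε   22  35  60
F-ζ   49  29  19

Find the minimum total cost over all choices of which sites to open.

Open {F-δ, F-ζ}: assign each demand point to its cheapest open site.
  R1→F-δ 11, R2→F-ζ 29, R3→F-δ 15
  freight cost 55, fixed 13 → total 68.
Compare {F-α, F-δ}: freight cost 56 + fixed 13 = 69.
Compare {F-β, F-δ}: freight cost 61 + fixed 8 = 69.
Compare {F-δ, F-ε}: freight cost 61 + fixed 9 = 70.
All other subsets cost ≥ 69. Minimum total cost: 68.

68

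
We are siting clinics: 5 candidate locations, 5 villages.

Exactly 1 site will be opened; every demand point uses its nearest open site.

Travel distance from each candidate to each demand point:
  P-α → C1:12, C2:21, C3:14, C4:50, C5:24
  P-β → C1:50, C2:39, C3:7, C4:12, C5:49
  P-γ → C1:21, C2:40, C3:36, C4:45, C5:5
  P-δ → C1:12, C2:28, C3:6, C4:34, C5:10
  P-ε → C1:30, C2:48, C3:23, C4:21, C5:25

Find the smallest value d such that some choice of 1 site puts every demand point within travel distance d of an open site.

34

Open {P-δ}.
  Farthest demand point is C4 at travel distance 34 (to P-δ); all others are ≤ 34.
With {P-γ} the worst case is 45.
With {P-ε} the worst case is 48.
No size-1 selection achieves below 34.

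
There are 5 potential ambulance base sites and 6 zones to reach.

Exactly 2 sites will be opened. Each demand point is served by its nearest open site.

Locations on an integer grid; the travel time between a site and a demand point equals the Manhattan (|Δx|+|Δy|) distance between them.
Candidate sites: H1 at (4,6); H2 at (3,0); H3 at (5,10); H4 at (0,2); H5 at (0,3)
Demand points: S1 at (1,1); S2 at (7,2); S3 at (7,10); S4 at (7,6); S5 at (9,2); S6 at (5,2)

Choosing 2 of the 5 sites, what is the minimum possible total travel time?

Open {H2, H3}.
  S1→H2 3, S2→H2 6, S3→H3 2, S4→H3 6, S5→H2 8, S6→H2 4  ⇒ total 29.
Compare {H1, H2}: total 31.
Compare {H3, H4}: total 31.
No size-2 selection does better; minimum is 29.

29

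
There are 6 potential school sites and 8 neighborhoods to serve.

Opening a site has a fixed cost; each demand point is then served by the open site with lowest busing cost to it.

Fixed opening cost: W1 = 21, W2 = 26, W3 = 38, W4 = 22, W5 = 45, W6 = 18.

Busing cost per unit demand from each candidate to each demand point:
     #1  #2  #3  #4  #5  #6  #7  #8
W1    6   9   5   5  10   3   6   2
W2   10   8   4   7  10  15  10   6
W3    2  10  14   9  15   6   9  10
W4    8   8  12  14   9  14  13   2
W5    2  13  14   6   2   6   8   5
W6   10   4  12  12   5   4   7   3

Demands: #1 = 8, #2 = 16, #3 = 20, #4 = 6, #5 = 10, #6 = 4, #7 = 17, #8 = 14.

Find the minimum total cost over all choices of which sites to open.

456

Open {W1, W5, W6}: assign each demand point to its cheapest open site.
  #1→W5 8×2=16, #2→W6 16×4=64, #3→W1 20×5=100, #4→W1 6×5=30, #5→W5 10×2=20, #6→W1 4×3=12, #7→W1 17×6=102, #8→W1 14×2=28
  busing cost 372, fixed 84 → total 456.
Compare {W1, W2, W5, W6}: busing cost 352 + fixed 110 = 462.
Compare {W1, W6}: busing cost 434 + fixed 39 = 473.
Compare {W1, W4, W5, W6}: busing cost 372 + fixed 106 = 478.
All other subsets cost ≥ 462. Minimum total cost: 456.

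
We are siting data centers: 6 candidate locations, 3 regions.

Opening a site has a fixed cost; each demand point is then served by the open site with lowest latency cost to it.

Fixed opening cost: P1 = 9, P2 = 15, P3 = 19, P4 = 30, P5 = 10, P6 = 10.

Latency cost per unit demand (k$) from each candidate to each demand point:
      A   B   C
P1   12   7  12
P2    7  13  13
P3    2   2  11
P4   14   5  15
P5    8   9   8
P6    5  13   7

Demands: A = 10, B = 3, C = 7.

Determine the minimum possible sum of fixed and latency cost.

Open {P3, P6}: assign each demand point to its cheapest open site.
  A→P3 10×2=20, B→P3 3×2=6, C→P6 7×7=49
  latency cost 75, fixed 29 → total 104.
Compare {P3, P5}: latency cost 82 + fixed 29 = 111.
Compare {P1, P3, P6}: latency cost 75 + fixed 38 = 113.
Compare {P3, P5, P6}: latency cost 75 + fixed 39 = 114.
All other subsets cost ≥ 111. Minimum total cost: 104.

104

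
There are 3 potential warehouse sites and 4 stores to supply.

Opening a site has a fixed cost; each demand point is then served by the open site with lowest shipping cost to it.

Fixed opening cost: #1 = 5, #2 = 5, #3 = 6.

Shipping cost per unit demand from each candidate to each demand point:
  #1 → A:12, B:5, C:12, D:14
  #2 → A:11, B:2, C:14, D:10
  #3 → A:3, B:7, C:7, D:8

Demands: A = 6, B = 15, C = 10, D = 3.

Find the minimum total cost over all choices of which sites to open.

153

Open {#2, #3}: assign each demand point to its cheapest open site.
  A→#3 6×3=18, B→#2 15×2=30, C→#3 10×7=70, D→#3 3×8=24
  shipping cost 142, fixed 11 → total 153.
Compare {#1, #2, #3}: shipping cost 142 + fixed 16 = 158.
Compare {#1, #3}: shipping cost 187 + fixed 11 = 198.
Compare {#3}: shipping cost 217 + fixed 6 = 223.
All other subsets cost ≥ 158. Minimum total cost: 153.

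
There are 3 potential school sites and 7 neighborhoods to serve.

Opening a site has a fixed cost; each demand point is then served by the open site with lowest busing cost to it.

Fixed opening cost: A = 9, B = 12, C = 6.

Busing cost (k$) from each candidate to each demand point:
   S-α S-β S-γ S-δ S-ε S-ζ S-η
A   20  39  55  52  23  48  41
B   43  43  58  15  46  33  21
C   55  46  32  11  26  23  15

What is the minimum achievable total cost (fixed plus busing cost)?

178

Open {A, C}: assign each demand point to its cheapest open site.
  S-α→A 20, S-β→A 39, S-γ→C 32, S-δ→C 11, S-ε→A 23, S-ζ→C 23, S-η→C 15
  busing cost 163, fixed 15 → total 178.
Compare {A, B, C}: busing cost 163 + fixed 27 = 190.
Compare {B, C}: busing cost 193 + fixed 18 = 211.
Compare {C}: busing cost 208 + fixed 6 = 214.
All other subsets cost ≥ 190. Minimum total cost: 178.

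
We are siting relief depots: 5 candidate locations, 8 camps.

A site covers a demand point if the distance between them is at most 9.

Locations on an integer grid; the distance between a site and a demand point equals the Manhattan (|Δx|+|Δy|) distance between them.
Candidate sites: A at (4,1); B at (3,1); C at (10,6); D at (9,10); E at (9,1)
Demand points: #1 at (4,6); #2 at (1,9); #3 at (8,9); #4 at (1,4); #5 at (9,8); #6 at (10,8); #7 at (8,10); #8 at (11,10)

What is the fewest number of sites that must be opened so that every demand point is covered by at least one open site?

Coverage sets (demand points within 9 of each site):
  A: {#1, #4}
  B: {#1, #4}
  C: {#1, #3, #5, #6, #7, #8}
  D: {#1, #2, #3, #5, #6, #7, #8}
  E: {#3, #5, #6}
No single site covers all 8 demand points.
But {A, D} covers everything, so the minimum is 2.

2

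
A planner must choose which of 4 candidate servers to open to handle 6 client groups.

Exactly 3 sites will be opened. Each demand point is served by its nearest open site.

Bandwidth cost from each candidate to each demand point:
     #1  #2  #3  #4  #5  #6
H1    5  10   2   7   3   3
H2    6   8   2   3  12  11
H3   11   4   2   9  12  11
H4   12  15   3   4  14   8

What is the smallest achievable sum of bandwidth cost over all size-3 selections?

Open {H1, H2, H3}.
  #1→H1 5, #2→H3 4, #3→H1 2, #4→H2 3, #5→H1 3, #6→H1 3  ⇒ total 20.
Compare {H1, H3, H4}: total 21.
Compare {H1, H2, H4}: total 24.
No size-3 selection does better; minimum is 20.

20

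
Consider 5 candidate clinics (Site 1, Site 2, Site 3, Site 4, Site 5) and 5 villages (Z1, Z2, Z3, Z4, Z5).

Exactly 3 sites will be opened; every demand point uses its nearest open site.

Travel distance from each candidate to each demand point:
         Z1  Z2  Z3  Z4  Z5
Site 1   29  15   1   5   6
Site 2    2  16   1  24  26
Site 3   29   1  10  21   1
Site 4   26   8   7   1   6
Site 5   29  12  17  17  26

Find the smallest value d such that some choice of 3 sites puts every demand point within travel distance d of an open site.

Open {Site 2, Site 3, Site 4}.
  Farthest demand point is Z1 at travel distance 2 (to Site 2); all others are ≤ 2.
With {Site 1, Site 2, Site 3} the worst case is 5.
With {Site 1, Site 2, Site 4} the worst case is 8.
No size-3 selection achieves below 2.

2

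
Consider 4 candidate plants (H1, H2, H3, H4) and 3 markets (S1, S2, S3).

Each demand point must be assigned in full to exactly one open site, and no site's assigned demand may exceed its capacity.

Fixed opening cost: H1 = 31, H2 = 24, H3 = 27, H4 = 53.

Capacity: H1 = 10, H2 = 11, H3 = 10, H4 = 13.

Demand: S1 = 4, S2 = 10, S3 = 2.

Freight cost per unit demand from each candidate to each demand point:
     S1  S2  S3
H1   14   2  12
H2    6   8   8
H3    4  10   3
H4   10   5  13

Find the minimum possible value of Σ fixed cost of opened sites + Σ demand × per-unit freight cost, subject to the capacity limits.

100

Open {H1, H3}; cheapest assignment that respects the capacities:
  H1 (cap 10, load 10): S2 — cost 10×2 = 20
  H3 (cap 10, load 6): S1, S3 — cost 4×4 + 2×3 = 22
  Shipping 42, fixed 58 → total 100.
  Any other capacity-feasible assignment to {H1, H3} ships for at least 42.
Compare {H1, H2}: its best feasible assignment gives total 115.
Compare {H1, H2, H3}: its best feasible assignment gives total 124.
Every other set of open sites that can feasibly serve all demand totals ≥ 115 even under its best assignment. Minimum: 100.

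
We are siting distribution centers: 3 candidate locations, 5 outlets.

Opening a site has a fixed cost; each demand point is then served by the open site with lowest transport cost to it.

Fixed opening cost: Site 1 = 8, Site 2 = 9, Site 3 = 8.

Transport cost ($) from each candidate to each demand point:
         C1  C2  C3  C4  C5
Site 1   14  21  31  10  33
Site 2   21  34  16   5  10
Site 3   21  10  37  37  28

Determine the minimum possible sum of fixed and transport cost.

79

Open {Site 2, Site 3}: assign each demand point to its cheapest open site.
  C1→Site 2 21, C2→Site 3 10, C3→Site 2 16, C4→Site 2 5, C5→Site 2 10
  transport cost 62, fixed 17 → total 79.
Compare {Site 1, Site 2, Site 3}: transport cost 55 + fixed 25 = 80.
Compare {Site 1, Site 2}: transport cost 66 + fixed 17 = 83.
Compare {Site 2}: transport cost 86 + fixed 9 = 95.
All other subsets cost ≥ 80. Minimum total cost: 79.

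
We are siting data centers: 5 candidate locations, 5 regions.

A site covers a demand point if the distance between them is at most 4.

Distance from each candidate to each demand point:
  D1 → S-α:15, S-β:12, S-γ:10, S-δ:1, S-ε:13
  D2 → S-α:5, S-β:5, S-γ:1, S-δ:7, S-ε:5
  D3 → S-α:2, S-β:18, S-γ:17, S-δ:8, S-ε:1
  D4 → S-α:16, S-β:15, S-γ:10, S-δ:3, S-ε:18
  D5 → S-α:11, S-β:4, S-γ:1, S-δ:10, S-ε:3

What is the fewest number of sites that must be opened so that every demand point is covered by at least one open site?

Coverage sets (demand points within 4 of each site):
  D1: {S-δ}
  D2: {S-γ}
  D3: {S-α, S-ε}
  D4: {S-δ}
  D5: {S-β, S-γ, S-ε}
No 2 sites suffice: every size-2 union leaves at least one demand point uncovered.
But {D1, D3, D5} covers everything, so the minimum is 3.

3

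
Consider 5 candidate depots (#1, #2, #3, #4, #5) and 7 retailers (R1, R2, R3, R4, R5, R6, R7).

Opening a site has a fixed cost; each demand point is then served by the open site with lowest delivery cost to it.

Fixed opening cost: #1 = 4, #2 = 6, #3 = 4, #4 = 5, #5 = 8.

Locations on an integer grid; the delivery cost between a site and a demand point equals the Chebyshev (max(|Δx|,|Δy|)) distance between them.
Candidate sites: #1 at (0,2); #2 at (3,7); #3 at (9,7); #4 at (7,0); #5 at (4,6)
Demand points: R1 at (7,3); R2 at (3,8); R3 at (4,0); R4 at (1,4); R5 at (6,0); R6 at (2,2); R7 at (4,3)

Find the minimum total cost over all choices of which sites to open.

29

Open {#1, #4}: assign each demand point to its cheapest open site.
  R1→#4 3, R2→#1 6, R3→#4 3, R4→#1 2, R5→#4 1, R6→#1 2, R7→#4 3
  delivery cost 20, fixed 9 → total 29.
Compare {#2, #4}: delivery cost 19 + fixed 11 = 30.
Compare {#1, #2, #4}: delivery cost 15 + fixed 15 = 30.
Compare {#4, #5}: delivery cost 19 + fixed 13 = 32.
All other subsets cost ≥ 30. Minimum total cost: 29.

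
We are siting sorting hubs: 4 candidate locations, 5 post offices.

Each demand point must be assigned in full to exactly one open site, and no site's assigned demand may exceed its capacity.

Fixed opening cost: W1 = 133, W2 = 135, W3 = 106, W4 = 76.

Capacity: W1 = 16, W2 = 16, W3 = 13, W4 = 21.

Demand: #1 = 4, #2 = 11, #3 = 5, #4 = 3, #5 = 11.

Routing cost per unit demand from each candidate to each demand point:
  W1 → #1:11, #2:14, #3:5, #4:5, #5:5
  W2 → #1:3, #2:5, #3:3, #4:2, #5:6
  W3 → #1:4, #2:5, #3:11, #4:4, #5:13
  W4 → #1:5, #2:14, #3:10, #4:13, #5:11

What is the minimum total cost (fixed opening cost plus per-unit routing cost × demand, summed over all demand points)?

Open {W2, W4}; cheapest assignment that respects the capacities:
  W2 (cap 16, load 16): #2, #3 — cost 11×5 + 5×3 = 70
  W4 (cap 21, load 18): #1, #4, #5 — cost 4×5 + 3×13 + 11×11 = 180
  Shipping 250, fixed 211 → total 461.
  Any other capacity-feasible assignment to {W2, W4} ships for at least 250.
Compare {W1, W4}: its best feasible assignment gives total 502.
Compare {W1, W2, W4}: its best feasible assignment gives total 504.
Every other set of open sites that can feasibly serve all demand totals ≥ 502 even under its best assignment. Minimum: 461.

461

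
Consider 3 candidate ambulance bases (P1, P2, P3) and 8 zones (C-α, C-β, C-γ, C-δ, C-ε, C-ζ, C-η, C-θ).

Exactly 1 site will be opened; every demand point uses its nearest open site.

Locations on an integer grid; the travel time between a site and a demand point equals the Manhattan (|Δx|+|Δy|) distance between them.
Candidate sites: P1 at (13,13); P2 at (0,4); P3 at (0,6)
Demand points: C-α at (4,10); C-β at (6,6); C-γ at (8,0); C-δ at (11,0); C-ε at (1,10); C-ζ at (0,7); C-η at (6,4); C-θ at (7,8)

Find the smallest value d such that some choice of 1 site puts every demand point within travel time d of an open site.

Open {P2}.
  Farthest demand point is C-δ at travel time 15 (to P2); all others are ≤ 15.
With {P3} the worst case is 17.
With {P1} the worst case is 19.
No size-1 selection achieves below 15.

15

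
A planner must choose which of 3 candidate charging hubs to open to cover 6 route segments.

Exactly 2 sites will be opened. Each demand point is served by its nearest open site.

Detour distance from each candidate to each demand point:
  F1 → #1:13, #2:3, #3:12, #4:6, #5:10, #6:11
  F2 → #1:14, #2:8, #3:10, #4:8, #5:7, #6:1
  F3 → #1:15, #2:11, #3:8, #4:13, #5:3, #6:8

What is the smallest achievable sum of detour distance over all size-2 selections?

40

Open {F1, F2}.
  #1→F1 13, #2→F1 3, #3→F2 10, #4→F1 6, #5→F2 7, #6→F2 1  ⇒ total 40.
Compare {F1, F3}: total 41.
Compare {F2, F3}: total 42.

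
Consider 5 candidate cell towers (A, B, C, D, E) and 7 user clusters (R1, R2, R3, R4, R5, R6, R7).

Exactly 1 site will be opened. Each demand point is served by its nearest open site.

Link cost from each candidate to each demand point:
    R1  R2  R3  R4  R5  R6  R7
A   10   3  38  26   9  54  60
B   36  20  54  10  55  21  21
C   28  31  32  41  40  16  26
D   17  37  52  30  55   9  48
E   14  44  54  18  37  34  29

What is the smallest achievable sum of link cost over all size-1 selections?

Open {A}.
  R1→A 10, R2→A 3, R3→A 38, R4→A 26, R5→A 9, R6→A 54, R7→A 60  ⇒ total 200.
Compare {C}: total 214.
Compare {B}: total 217.
No size-1 selection does better; minimum is 200.

200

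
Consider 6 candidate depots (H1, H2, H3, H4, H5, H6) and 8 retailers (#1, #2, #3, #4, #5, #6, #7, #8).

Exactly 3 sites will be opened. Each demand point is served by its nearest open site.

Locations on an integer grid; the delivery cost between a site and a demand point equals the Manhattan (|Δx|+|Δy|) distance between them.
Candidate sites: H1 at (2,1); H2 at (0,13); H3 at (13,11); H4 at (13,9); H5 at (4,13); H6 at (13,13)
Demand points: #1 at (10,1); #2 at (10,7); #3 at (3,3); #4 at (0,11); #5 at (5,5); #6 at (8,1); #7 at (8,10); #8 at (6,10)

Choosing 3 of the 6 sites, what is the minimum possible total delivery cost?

Open {H1, H2, H4}.
  #1→H1 8, #2→H4 5, #3→H1 3, #4→H2 2, #5→H1 7, #6→H1 6, #7→H4 6, #8→H4 8  ⇒ total 45.
Compare {H1, H4, H5}: total 46.
Compare {H1, H2, H3}: total 47.
No size-3 selection does better; minimum is 45.

45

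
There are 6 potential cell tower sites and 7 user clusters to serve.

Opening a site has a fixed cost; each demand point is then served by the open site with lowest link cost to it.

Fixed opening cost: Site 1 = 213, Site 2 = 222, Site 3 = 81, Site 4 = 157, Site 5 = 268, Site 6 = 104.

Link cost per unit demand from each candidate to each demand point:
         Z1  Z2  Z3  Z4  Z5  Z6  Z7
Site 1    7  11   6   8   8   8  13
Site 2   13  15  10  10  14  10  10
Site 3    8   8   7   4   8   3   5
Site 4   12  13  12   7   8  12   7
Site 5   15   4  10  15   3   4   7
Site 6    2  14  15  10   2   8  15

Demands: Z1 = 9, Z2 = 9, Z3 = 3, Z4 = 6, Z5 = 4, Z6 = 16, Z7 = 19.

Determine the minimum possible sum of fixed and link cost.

445

Open {Site 3}: assign each demand point to its cheapest open site.
  Z1→Site 3 9×8=72, Z2→Site 3 9×8=72, Z3→Site 3 3×7=21, Z4→Site 3 6×4=24, Z5→Site 3 4×8=32, Z6→Site 3 16×3=48, Z7→Site 3 19×5=95
  link cost 364, fixed 81 → total 445.
Compare {Site 3, Site 6}: link cost 286 + fixed 185 = 471.
Compare {Site 3, Site 4}: link cost 364 + fixed 238 = 602.
Compare {Site 3, Site 4, Site 6}: link cost 286 + fixed 342 = 628.
All other subsets cost ≥ 471. Minimum total cost: 445.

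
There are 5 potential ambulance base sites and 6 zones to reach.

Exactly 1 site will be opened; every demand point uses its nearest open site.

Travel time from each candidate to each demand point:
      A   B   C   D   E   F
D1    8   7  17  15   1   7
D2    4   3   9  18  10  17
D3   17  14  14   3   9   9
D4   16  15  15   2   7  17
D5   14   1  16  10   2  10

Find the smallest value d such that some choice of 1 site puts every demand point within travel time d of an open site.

Open {D5}.
  Farthest demand point is C at travel time 16 (to D5); all others are ≤ 16.
With {D1} the worst case is 17.
With {D3} the worst case is 17.
No size-1 selection achieves below 16.

16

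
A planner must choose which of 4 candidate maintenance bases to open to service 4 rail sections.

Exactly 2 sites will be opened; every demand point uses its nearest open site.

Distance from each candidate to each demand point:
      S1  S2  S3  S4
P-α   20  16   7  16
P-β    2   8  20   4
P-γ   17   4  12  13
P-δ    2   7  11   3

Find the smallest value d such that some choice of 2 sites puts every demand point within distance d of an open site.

7

Open {P-α, P-δ}.
  Farthest demand point is S2 at distance 7 (to P-δ); all others are ≤ 7.
With {P-α, P-β} the worst case is 8.
With {P-β, P-δ} the worst case is 11.
No size-2 selection achieves below 7.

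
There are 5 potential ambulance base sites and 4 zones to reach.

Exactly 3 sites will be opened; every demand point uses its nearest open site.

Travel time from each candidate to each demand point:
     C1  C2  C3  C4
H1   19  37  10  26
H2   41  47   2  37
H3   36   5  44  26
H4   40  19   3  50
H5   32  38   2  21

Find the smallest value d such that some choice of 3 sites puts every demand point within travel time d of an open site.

Open {H1, H3, H5}.
  Farthest demand point is C4 at travel time 21 (to H5); all others are ≤ 21.
With {H1, H4, H5} the worst case is 21.
With {H1, H2, H3} the worst case is 26.
No size-3 selection achieves below 21.

21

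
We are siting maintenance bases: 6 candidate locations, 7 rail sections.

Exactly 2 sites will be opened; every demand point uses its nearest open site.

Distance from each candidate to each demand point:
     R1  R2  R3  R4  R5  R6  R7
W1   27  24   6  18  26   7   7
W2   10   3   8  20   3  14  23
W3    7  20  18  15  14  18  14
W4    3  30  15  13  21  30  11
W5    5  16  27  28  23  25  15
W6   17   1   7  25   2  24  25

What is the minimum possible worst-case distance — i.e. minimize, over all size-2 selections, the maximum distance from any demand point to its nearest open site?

Open {W2, W4}.
  Farthest demand point is R6 at distance 14 (to W2); all others are ≤ 14.
With {W2, W3} the worst case is 15.
With {W1, W2} the worst case is 18.
No size-2 selection achieves below 14.

14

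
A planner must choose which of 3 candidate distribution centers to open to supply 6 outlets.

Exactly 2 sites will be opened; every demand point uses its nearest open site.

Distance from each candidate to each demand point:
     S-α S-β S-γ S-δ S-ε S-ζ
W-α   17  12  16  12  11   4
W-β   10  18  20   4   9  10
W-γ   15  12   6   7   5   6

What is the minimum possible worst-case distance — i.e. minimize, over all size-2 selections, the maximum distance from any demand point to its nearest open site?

Open {W-β, W-γ}.
  Farthest demand point is S-β at distance 12 (to W-γ); all others are ≤ 12.
With {W-α, W-γ} the worst case is 15.
With {W-α, W-β} the worst case is 16.
No size-2 selection achieves below 12.

12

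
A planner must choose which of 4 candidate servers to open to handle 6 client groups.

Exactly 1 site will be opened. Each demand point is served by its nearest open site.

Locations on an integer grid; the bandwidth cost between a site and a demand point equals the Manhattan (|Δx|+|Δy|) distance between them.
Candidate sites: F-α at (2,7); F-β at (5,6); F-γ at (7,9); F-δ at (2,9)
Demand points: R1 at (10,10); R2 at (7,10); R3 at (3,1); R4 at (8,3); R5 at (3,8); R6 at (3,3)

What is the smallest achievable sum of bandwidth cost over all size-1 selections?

Open {F-β}.
  R1→F-β 9, R2→F-β 6, R3→F-β 7, R4→F-β 6, R5→F-β 4, R6→F-β 5  ⇒ total 37.
Compare {F-γ}: total 39.
Compare {F-α}: total 43.
No size-1 selection does better; minimum is 37.

37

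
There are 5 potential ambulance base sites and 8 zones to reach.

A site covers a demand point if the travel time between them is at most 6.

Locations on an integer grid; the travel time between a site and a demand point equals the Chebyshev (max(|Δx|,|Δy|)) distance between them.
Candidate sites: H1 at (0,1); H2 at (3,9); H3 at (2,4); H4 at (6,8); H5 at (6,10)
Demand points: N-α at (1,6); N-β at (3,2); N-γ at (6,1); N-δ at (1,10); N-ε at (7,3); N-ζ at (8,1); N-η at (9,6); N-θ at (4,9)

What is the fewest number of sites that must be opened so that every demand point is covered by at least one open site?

Coverage sets (demand points within 6 of each site):
  H1: {N-α, N-β, N-γ}
  H2: {N-α, N-δ, N-ε, N-η, N-θ}
  H3: {N-α, N-β, N-γ, N-δ, N-ε, N-ζ, N-θ}
  H4: {N-α, N-β, N-δ, N-ε, N-η, N-θ}
  H5: {N-α, N-δ, N-η, N-θ}
No single site covers all 8 demand points.
But {H2, H3} covers everything, so the minimum is 2.

2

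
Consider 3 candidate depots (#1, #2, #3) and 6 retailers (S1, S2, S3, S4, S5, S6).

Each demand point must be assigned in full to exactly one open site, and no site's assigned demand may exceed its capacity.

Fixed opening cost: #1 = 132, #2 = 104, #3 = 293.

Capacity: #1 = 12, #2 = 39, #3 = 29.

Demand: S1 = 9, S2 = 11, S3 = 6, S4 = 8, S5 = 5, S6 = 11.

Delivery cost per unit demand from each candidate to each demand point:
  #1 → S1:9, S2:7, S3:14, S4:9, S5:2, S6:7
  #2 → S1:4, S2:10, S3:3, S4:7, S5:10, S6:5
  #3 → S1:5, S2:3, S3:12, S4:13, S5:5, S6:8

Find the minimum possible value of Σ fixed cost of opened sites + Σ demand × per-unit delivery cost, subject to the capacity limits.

Open {#1, #2}; cheapest assignment that respects the capacities:
  #1 (cap 12, load 11): S2 — cost 11×7 = 77
  #2 (cap 39, load 39): S1, S3, S4, S5, S6 — cost 9×4 + 6×3 + 8×7 + 5×10 + 11×5 = 215
  Shipping 292, fixed 236 → total 528.
  Any other capacity-feasible assignment to {#1, #2} ships for at least 292.
Compare {#2, #3}: its best feasible assignment gives total 620.
Compare {#1, #2, #3}: its best feasible assignment gives total 737.
Every other set of open sites that can feasibly serve all demand totals ≥ 620 even under its best assignment. Minimum: 528.

528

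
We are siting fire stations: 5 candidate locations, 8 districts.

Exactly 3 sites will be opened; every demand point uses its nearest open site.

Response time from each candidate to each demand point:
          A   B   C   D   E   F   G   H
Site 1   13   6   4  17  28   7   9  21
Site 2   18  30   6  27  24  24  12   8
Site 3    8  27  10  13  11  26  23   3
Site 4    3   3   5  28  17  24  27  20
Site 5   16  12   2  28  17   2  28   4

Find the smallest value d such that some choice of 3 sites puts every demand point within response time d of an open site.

13

Open {Site 1, Site 2, Site 3}.
  Farthest demand point is D at response time 13 (to Site 3); all others are ≤ 13.
With {Site 1, Site 3, Site 4} the worst case is 13.
With {Site 1, Site 3, Site 5} the worst case is 13.
No size-3 selection achieves below 13.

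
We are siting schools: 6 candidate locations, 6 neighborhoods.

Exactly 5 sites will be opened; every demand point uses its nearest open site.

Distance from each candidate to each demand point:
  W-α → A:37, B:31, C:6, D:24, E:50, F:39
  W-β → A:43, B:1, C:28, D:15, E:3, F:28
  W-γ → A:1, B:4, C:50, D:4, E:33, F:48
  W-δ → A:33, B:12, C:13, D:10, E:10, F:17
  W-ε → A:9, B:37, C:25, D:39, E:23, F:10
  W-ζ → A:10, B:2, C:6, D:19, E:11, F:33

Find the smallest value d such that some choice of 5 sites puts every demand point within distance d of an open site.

10

Open {W-α, W-β, W-γ, W-δ, W-ε}.
  Farthest demand point is F at distance 10 (to W-ε); all others are ≤ 10.
With {W-α, W-β, W-γ, W-ε, W-ζ} the worst case is 10.
With {W-α, W-β, W-δ, W-ε, W-ζ} the worst case is 10.
No size-5 selection achieves below 10.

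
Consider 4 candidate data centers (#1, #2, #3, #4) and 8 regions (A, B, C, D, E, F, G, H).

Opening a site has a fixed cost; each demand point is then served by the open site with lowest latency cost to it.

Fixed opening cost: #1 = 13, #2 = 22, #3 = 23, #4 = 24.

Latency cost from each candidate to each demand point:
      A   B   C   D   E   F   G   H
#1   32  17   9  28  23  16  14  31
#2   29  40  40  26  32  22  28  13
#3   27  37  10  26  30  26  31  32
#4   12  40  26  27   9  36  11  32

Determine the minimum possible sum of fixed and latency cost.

Open {#1, #4}: assign each demand point to its cheapest open site.
  A→#4 12, B→#1 17, C→#1 9, D→#4 27, E→#4 9, F→#1 16, G→#4 11, H→#1 31
  latency cost 132, fixed 37 → total 169.
Compare {#1, #2, #4}: latency cost 113 + fixed 59 = 172.
Compare {#1, #2}: latency cost 147 + fixed 35 = 182.
Compare {#1}: latency cost 170 + fixed 13 = 183.
All other subsets cost ≥ 172. Minimum total cost: 169.

169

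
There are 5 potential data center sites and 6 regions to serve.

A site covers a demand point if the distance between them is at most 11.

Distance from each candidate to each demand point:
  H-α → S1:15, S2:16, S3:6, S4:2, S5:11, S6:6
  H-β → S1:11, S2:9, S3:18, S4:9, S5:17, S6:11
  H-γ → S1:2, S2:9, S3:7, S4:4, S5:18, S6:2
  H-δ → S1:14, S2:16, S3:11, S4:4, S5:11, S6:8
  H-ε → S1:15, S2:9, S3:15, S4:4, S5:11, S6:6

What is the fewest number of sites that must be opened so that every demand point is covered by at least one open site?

2

Coverage sets (demand points within 11 of each site):
  H-α: {S3, S4, S5, S6}
  H-β: {S1, S2, S4, S6}
  H-γ: {S1, S2, S3, S4, S6}
  H-δ: {S3, S4, S5, S6}
  H-ε: {S2, S4, S5, S6}
No single site covers all 6 demand points.
But {H-α, H-β} covers everything, so the minimum is 2.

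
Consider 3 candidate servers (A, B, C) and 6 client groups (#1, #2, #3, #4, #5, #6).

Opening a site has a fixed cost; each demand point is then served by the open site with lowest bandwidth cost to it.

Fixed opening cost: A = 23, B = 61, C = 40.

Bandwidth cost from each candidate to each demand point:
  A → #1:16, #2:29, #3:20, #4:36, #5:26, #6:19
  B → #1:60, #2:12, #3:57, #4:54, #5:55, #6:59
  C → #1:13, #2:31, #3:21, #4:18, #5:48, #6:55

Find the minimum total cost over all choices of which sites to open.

Open {A}: assign each demand point to its cheapest open site.
  #1→A 16, #2→A 29, #3→A 20, #4→A 36, #5→A 26, #6→A 19
  bandwidth cost 146, fixed 23 → total 169.
Compare {A, C}: bandwidth cost 125 + fixed 63 = 188.
Compare {A, B}: bandwidth cost 129 + fixed 84 = 213.
Compare {C}: bandwidth cost 186 + fixed 40 = 226.
All other subsets cost ≥ 188. Minimum total cost: 169.

169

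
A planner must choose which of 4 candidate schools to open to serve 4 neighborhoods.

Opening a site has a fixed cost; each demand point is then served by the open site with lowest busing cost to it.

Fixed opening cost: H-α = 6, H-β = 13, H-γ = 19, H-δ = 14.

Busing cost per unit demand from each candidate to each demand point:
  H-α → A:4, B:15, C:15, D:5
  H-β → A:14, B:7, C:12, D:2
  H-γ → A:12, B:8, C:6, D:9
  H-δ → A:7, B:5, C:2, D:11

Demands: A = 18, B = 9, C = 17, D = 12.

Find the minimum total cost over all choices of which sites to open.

Open {H-α, H-β, H-δ}: assign each demand point to its cheapest open site.
  A→H-α 18×4=72, B→H-δ 9×5=45, C→H-δ 17×2=34, D→H-β 12×2=24
  busing cost 175, fixed 33 → total 208.
Compare {H-α, H-β, H-γ, H-δ}: busing cost 175 + fixed 52 = 227.
Compare {H-α, H-δ}: busing cost 211 + fixed 20 = 231.
Compare {H-α, H-γ, H-δ}: busing cost 211 + fixed 39 = 250.
All other subsets cost ≥ 227. Minimum total cost: 208.

208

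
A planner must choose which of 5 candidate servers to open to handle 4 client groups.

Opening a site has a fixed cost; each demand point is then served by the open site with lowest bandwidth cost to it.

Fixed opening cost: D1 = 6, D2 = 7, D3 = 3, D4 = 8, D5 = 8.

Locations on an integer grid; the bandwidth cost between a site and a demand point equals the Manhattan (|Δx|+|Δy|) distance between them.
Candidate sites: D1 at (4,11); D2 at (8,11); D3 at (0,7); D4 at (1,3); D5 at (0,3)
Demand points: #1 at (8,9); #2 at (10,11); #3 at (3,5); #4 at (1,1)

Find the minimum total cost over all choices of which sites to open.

Open {D2, D4}: assign each demand point to its cheapest open site.
  #1→D2 2, #2→D2 2, #3→D4 4, #4→D4 2
  bandwidth cost 10, fixed 15 → total 25.
Compare {D2, D3}: bandwidth cost 16 + fixed 10 = 26.
Compare {D2, D5}: bandwidth cost 12 + fixed 15 = 27.
Compare {D2, D3, D4}: bandwidth cost 10 + fixed 18 = 28.
All other subsets cost ≥ 26. Minimum total cost: 25.

25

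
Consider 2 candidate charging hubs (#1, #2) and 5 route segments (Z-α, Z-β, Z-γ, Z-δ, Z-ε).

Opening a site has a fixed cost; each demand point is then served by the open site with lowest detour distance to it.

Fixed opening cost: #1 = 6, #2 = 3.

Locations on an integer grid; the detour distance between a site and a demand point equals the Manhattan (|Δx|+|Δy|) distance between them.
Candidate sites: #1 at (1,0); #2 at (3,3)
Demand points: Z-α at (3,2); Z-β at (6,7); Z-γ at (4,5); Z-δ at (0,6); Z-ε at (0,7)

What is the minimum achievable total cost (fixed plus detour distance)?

Open {#2}: assign each demand point to its cheapest open site.
  Z-α→#2 1, Z-β→#2 7, Z-γ→#2 3, Z-δ→#2 6, Z-ε→#2 7
  detour distance 24, fixed 3 → total 27.
Compare {#1, #2}: detour distance 24 + fixed 9 = 33.
Compare {#1}: detour distance 39 + fixed 6 = 45.

27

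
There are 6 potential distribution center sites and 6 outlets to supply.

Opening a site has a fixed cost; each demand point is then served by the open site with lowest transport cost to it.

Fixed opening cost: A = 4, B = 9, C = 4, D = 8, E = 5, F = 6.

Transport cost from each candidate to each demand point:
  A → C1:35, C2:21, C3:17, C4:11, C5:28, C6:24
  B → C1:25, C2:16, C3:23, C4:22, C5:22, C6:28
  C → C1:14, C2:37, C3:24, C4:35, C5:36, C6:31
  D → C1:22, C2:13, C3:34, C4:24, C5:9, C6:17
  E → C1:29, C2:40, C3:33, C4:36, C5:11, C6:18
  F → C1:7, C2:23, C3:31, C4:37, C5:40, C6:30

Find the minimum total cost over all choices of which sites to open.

92

Open {A, D, F}: assign each demand point to its cheapest open site.
  C1→F 7, C2→D 13, C3→A 17, C4→A 11, C5→D 9, C6→D 17
  transport cost 74, fixed 18 → total 92.
Compare {A, C, D, F}: transport cost 74 + fixed 22 = 96.
Compare {A, C, D}: transport cost 81 + fixed 16 = 97.
Compare {A, D, E, F}: transport cost 74 + fixed 23 = 97.
All other subsets cost ≥ 96. Minimum total cost: 92.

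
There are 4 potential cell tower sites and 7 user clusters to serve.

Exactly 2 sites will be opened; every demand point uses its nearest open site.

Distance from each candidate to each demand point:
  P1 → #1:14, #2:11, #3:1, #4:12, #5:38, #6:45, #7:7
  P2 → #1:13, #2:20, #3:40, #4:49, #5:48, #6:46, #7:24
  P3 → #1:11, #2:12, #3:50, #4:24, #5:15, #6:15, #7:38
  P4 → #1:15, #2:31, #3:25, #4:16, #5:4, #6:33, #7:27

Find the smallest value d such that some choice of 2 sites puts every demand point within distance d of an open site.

15

Open {P1, P3}.
  Farthest demand point is #5 at distance 15 (to P3); all others are ≤ 15.
With {P3, P4} the worst case is 27.
With {P1, P4} the worst case is 33.
No size-2 selection achieves below 15.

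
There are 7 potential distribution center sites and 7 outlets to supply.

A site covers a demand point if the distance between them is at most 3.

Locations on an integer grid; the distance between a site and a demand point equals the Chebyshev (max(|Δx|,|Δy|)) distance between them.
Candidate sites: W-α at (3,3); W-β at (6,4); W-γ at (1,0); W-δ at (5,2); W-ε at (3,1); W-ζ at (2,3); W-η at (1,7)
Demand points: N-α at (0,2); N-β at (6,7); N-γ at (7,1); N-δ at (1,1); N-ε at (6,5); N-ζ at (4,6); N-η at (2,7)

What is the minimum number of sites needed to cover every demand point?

Coverage sets (demand points within 3 of each site):
  W-α: {N-α, N-δ, N-ε, N-ζ}
  W-β: {N-β, N-γ, N-ε, N-ζ}
  W-γ: {N-α, N-δ}
  W-δ: {N-γ, N-ε}
  W-ε: {N-α, N-δ}
  W-ζ: {N-α, N-δ, N-ζ}
  W-η: {N-ζ, N-η}
No 2 sites suffice: every size-2 union leaves at least one demand point uncovered.
But {W-α, W-β, W-η} covers everything, so the minimum is 3.

3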